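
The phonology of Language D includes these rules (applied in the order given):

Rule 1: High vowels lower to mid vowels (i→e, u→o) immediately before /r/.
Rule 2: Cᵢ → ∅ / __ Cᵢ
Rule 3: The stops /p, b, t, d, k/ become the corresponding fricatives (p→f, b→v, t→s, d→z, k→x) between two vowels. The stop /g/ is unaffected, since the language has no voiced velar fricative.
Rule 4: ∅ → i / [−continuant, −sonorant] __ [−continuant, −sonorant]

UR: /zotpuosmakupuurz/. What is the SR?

Rule 1 (pre-rhotic lowering): /u/ is a high vowel immediately before /r/, so it lowers to [o]. /zotpuosmakupuurz/ → zotpuosmakupuorz.
Rule 2 (degemination): no segment meets the environment; /zotpuosmakupuorz/ is unchanged.
Rule 3 (intervocalic spirantization): /k/ is a stop between vowels /a/ and /u/, so it spirantizes to the fricative [x]. /p/ is a stop between vowels /u/ and /u/, so it spirantizes to the fricative [f]. /zotpuosmakupuorz/ → zotpuosmaxufuorz.
Rule 4 (stop-cluster i-epenthesis): /t/ and /p/ form a stop–stop cluster, so [i] is inserted between them. /zotpuosmaxufuorz/ → zotipuosmaxufuorz.

zotipuosmaxufuorz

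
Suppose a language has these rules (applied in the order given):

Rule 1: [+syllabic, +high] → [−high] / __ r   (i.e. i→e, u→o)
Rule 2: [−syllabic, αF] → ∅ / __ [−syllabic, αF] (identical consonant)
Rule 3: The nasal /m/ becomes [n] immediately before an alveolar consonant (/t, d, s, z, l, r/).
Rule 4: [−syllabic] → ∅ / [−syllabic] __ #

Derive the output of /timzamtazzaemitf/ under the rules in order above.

tinzantazaemit

Rule 1 (pre-rhotic lowering): no segment meets the environment; /timzamtazzaemitf/ is unchanged.
Rule 2 (degemination): /zz/ is a geminate; the first /z/ deletes. /timzamtazzaemitf/ → timzamtazaemitf.
Rule 3 (nasal place assimilation): /m/ precedes the alveolar consonant /z/, so it assimilates in place to [n]. /m/ precedes the alveolar consonant /t/, so it assimilates in place to [n]. /timzamtazaemitf/ → tinzantazaemitf.
Rule 4 (final cluster simplification): /f/ is the second consonant of a word-final cluster /tf/, so it deletes. /tinzantazaemitf/ → tinzantazaemit.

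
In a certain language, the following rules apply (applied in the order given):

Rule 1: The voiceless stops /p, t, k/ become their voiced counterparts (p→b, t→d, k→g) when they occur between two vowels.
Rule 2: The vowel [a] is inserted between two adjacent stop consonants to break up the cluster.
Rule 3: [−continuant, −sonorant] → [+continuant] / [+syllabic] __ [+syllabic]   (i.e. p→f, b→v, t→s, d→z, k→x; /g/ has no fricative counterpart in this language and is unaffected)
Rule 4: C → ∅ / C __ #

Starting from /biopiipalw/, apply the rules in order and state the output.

Rule 1 (intervocalic voicing): /p/ is a voiceless stop between vowels /o/ and /i/, so it voices to [b]. /p/ is a voiceless stop between vowels /i/ and /a/, so it voices to [b]. /biopiipalw/ → biobiibalw.
Rule 2 (stop-cluster a-epenthesis): no segment meets the environment; /biobiibalw/ is unchanged.
Rule 3 (intervocalic spirantization): /b/ is a stop between vowels /o/ and /i/, so it spirantizes to the fricative [v]. /b/ is a stop between vowels /i/ and /a/, so it spirantizes to the fricative [v]. /biobiibalw/ → bioviivalw.
Rule 4 (final cluster simplification): /w/ is the second consonant of a word-final cluster /lw/, so it deletes. /bioviivalw/ → bioviival.

bioviival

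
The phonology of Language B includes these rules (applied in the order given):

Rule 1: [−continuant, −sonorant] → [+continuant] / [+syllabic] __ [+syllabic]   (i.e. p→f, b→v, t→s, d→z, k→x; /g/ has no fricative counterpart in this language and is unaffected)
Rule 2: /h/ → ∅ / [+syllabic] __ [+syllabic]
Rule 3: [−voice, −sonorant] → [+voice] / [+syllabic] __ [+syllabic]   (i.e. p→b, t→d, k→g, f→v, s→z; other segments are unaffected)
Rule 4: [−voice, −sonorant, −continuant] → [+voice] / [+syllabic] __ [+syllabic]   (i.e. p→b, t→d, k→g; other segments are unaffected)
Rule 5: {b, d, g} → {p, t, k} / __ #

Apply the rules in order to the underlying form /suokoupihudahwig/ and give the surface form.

suoxouviuzahwik

Rule 1 (intervocalic spirantization): /k/ is a stop between vowels /o/ and /o/, so it spirantizes to the fricative [x]. /p/ is a stop between vowels /u/ and /i/, so it spirantizes to the fricative [f]. /d/ is a stop between vowels /u/ and /a/, so it spirantizes to the fricative [z]. /suokoupihudahwig/ → suoxoufihuzahwig.
Rule 2 (intervocalic h-deletion): /h/ occurs between vowels /i/ and /u/, so it deletes. /suoxoufihuzahwig/ → suoxoufiuzahwig.
Rule 3 (intervocalic voicing): /f/ is a voiceless obstruent between vowels /u/ and /i/, so it voices to [v]. /suoxoufiuzahwig/ → suoxouviuzahwig.
Rule 4 (intervocalic voicing): no segment meets the environment; /suoxouviuzahwig/ is unchanged.
Rule 5 (final devoicing): /g/ is a voiced stop in word-final position, so it devoices to [k]. /suoxouviuzahwig/ → suoxouviuzahwik.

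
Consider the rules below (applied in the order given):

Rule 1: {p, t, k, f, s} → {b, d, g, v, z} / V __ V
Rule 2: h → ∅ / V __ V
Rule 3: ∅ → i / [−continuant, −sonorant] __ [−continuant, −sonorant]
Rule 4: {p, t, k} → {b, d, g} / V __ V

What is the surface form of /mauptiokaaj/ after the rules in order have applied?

Rule 1 (intervocalic voicing): /k/ is a voiceless obstruent between vowels /o/ and /a/, so it voices to [g]. /mauptiokaaj/ → mauptiogaaj.
Rule 2 (intervocalic h-deletion): no segment meets the environment; /mauptiogaaj/ is unchanged.
Rule 3 (stop-cluster i-epenthesis): /p/ and /t/ form a stop–stop cluster, so [i] is inserted between them. /mauptiogaaj/ → maupitiogaaj.
Rule 4 (intervocalic voicing): /p/ is a voiceless stop between vowels /u/ and /i/, so it voices to [b]. /t/ is a voiceless stop between vowels /i/ and /i/, so it voices to [d]. /maupitiogaaj/ → maubidiogaaj.

maubidiogaaj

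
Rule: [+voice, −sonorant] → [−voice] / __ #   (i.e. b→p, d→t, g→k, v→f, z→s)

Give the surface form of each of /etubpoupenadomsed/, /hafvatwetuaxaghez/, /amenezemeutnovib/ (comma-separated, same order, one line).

/etubpoupenadomsed/: /d/ is a voiced obstruent in word-final position, so it devoices to [t]. → [etubpoupenadomset].
/hafvatwetuaxaghez/: /z/ is a voiced obstruent in word-final position, so it devoices to [s]. → [hafvatwetuaxaghes].
/amenezemeutnovib/: /b/ is a voiced obstruent in word-final position, so it devoices to [p]. → [amenezemeutnovip].

etubpoupenadomset, hafvatwetuaxaghes, amenezemeutnovip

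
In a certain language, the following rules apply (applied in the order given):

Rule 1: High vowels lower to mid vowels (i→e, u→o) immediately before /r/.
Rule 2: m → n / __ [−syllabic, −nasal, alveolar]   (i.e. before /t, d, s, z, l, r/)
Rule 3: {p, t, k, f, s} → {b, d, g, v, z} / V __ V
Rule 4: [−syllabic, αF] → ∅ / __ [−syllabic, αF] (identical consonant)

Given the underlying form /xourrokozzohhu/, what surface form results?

Rule 1 (pre-rhotic lowering): /u/ is a high vowel immediately before /r/, so it lowers to [o]. /xourrokozzohhu/ → xoorrokozzohhu.
Rule 2 (nasal place assimilation): no segment meets the environment; /xoorrokozzohhu/ is unchanged.
Rule 3 (intervocalic voicing): /k/ is a voiceless obstruent between vowels /o/ and /o/, so it voices to [g]. /xoorrokozzohhu/ → xoorrogozzohhu.
Rule 4 (degemination): /rr/ is a geminate; the first /r/ deletes. /zz/ is a geminate; the first /z/ deletes. /hh/ is a geminate; the first /h/ deletes. /xoorrogozzohhu/ → xoorogozohu.

xoorogozohu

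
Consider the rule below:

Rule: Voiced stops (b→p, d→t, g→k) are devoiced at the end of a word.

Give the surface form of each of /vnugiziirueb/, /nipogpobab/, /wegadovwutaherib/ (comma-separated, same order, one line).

vnugiziiruep, nipogpobap, wegadovwutaherip

/vnugiziirueb/: /b/ is a voiced stop in word-final position, so it devoices to [p]. → [vnugiziiruep].
/nipogpobab/: /b/ is a voiced stop in word-final position, so it devoices to [p]. → [nipogpobap].
/wegadovwutaherib/: /b/ is a voiced stop in word-final position, so it devoices to [p]. → [wegadovwutaherip].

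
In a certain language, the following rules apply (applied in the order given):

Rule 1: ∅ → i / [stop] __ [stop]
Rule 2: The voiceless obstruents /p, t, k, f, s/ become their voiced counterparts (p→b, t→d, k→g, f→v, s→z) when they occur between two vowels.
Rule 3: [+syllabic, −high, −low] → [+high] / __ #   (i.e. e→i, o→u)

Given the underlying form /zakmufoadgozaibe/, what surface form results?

zakmuvoadigozaibi

Rule 1 (stop-cluster i-epenthesis): /d/ and /g/ form a stop–stop cluster, so [i] is inserted between them. /zakmufoadgozaibe/ → zakmufoadigozaibe.
Rule 2 (intervocalic voicing): /f/ is a voiceless obstruent between vowels /u/ and /o/, so it voices to [v]. /zakmufoadigozaibe/ → zakmuvoadigozaibe.
Rule 3 (final vowel raising): /e/ is a mid vowel in word-final position, so it raises to [i]. /zakmuvoadigozaibe/ → zakmuvoadigozaibi.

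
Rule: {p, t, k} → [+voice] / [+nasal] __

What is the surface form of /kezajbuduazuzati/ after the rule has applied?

No segment of /kezajbuduazuzati/ meets the structural description of the rule, so the form surfaces unchanged.

kezajbuduazuzati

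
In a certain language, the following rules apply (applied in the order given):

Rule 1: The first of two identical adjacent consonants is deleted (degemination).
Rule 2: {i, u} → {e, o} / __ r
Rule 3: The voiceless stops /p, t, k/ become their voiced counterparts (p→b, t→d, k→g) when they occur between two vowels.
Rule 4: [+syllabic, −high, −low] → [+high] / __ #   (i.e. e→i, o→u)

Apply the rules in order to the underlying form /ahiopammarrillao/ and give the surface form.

ahiobamarilau

Rule 1 (degemination): /mm/ is a geminate; the first /m/ deletes. /rr/ is a geminate; the first /r/ deletes. /ll/ is a geminate; the first /l/ deletes. /ahiopammarrillao/ → ahiopamarilao.
Rule 2 (pre-rhotic lowering): no segment meets the environment; /ahiopamarilao/ is unchanged.
Rule 3 (intervocalic voicing): /p/ is a voiceless stop between vowels /o/ and /a/, so it voices to [b]. /ahiopamarilao/ → ahiobamarilao.
Rule 4 (final vowel raising): /o/ is a mid vowel in word-final position, so it raises to [u]. /ahiobamarilao/ → ahiobamarilau.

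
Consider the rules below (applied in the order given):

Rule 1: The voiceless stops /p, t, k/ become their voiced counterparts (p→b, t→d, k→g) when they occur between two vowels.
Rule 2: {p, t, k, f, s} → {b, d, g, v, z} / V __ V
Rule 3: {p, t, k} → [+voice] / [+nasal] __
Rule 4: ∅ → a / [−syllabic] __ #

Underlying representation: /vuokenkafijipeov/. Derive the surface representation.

Rule 1 (intervocalic voicing): /k/ is a voiceless stop between vowels /o/ and /e/, so it voices to [g]. /p/ is a voiceless stop between vowels /i/ and /e/, so it voices to [b]. /vuokenkafijipeov/ → vuogenkafijibeov.
Rule 2 (intervocalic voicing): /f/ is a voiceless obstruent between vowels /a/ and /i/, so it voices to [v]. /vuogenkafijibeov/ → vuogenkavijibeov.
Rule 3 (post-nasal voicing): /k/ is a voiceless stop immediately after the nasal /n/, so it voices to [g]. /vuogenkavijibeov/ → vuogengavijibeov.
Rule 4 (final a-epenthesis): the form ends in the consonant /v/, so [a] is inserted word-finally. /vuogengavijibeov/ → vuogengavijibeova.

vuogengavijibeova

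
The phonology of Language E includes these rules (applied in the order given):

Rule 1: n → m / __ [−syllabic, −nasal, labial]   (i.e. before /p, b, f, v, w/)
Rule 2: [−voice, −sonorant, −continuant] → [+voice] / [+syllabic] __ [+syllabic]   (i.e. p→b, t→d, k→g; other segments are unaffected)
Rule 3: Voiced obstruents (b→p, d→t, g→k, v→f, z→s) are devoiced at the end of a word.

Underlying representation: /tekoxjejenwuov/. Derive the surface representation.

Rule 1 (nasal place assimilation): /n/ precedes the labial consonant /w/, so it assimilates in place to [m]. /tekoxjejenwuov/ → tekoxjejemwuov.
Rule 2 (intervocalic voicing): /k/ is a voiceless stop between vowels /e/ and /o/, so it voices to [g]. /tekoxjejemwuov/ → tegoxjejemwuov.
Rule 3 (final devoicing): /v/ is a voiced obstruent in word-final position, so it devoices to [f]. /tegoxjejemwuov/ → tegoxjejemwuof.

tegoxjejemwuof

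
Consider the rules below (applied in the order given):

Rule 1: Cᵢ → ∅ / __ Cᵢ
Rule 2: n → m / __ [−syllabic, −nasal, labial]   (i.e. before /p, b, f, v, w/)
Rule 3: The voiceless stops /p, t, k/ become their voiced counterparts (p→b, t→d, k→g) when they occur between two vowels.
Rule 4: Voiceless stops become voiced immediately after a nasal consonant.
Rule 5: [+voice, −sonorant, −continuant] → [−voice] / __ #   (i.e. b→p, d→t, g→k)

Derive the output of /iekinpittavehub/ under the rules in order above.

Rule 1 (degemination): /tt/ is a geminate; the first /t/ deletes. /iekinpittavehub/ → iekinpitavehub.
Rule 2 (nasal place assimilation): /n/ precedes the labial consonant /p/, so it assimilates in place to [m]. /iekinpitavehub/ → iekimpitavehub.
Rule 3 (intervocalic voicing): /k/ is a voiceless stop between vowels /e/ and /i/, so it voices to [g]. /t/ is a voiceless stop between vowels /i/ and /a/, so it voices to [d]. /iekimpitavehub/ → iegimpidavehub.
Rule 4 (post-nasal voicing): /p/ is a voiceless stop immediately after the nasal /m/, so it voices to [b]. /iegimpidavehub/ → iegimbidavehub.
Rule 5 (final devoicing): /b/ is a voiced stop in word-final position, so it devoices to [p]. /iegimbidavehub/ → iegimbidavehup.

iegimbidavehup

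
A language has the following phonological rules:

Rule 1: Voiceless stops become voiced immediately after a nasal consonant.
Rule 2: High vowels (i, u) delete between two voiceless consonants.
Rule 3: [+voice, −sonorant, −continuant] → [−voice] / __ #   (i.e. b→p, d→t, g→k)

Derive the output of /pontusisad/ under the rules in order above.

Rule 1 (post-nasal voicing): /t/ is a voiceless stop immediately after the nasal /n/, so it voices to [d]. /pontusisad/ → pondusisad.
Rule 2 (high vowel syncope): /i/ is a high vowel flanked by voiceless consonants /s/ and /s/, so it deletes. /pondusisad/ → pondussad.
Rule 3 (final devoicing): /d/ is a voiced stop in word-final position, so it devoices to [t]. /pondussad/ → pondussat.

pondussat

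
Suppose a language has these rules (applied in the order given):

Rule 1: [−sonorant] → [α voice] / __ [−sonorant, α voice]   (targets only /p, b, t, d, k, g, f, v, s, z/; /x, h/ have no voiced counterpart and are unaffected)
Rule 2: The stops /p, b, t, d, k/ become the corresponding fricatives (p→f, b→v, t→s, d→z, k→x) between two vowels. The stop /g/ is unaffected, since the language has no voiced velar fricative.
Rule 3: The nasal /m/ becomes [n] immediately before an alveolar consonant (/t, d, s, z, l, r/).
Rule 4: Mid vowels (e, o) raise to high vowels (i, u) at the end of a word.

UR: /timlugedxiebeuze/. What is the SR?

Rule 1 (regressive voicing assimilation): /d/ precedes the voiceless obstruent /x/, so it devoices to [t] by assimilation. /timlugedxiebeuze/ → timlugetxiebeuze.
Rule 2 (intervocalic spirantization): /b/ is a stop between vowels /e/ and /e/, so it spirantizes to the fricative [v]. /timlugetxiebeuze/ → timlugetxieveuze.
Rule 3 (nasal place assimilation): /m/ precedes the alveolar consonant /l/, so it assimilates in place to [n]. /timlugetxieveuze/ → tinlugetxieveuze.
Rule 4 (final vowel raising): /e/ is a mid vowel in word-final position, so it raises to [i]. /tinlugetxieveuze/ → tinlugetxieveuzi.

tinlugetxieveuzi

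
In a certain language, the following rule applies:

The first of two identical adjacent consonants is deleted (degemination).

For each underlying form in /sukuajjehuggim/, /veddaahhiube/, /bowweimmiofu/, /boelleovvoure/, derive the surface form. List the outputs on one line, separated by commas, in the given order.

/sukuajjehuggim/: /jj/ is a geminate; the first /j/ deletes. /gg/ is a geminate; the first /g/ deletes. → [sukuajehugim].
/veddaahhiube/: /dd/ is a geminate; the first /d/ deletes. /hh/ is a geminate; the first /h/ deletes. → [vedaahiube].
/bowweimmiofu/: /ww/ is a geminate; the first /w/ deletes. /mm/ is a geminate; the first /m/ deletes. → [boweimiofu].
/boelleovvoure/: /ll/ is a geminate; the first /l/ deletes. /vv/ is a geminate; the first /v/ deletes. → [boeleovoure].

sukuajehugim, vedaahiube, boweimiofu, boeleovoure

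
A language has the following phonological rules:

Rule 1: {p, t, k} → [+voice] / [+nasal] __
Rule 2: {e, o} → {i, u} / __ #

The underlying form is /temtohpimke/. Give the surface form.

temdohpimgi

Rule 1 (post-nasal voicing): /t/ is a voiceless stop immediately after the nasal /m/, so it voices to [d]. /k/ is a voiceless stop immediately after the nasal /m/, so it voices to [g]. /temtohpimke/ → temdohpimge.
Rule 2 (final vowel raising): /e/ is a mid vowel in word-final position, so it raises to [i]. /temdohpimge/ → temdohpimgi.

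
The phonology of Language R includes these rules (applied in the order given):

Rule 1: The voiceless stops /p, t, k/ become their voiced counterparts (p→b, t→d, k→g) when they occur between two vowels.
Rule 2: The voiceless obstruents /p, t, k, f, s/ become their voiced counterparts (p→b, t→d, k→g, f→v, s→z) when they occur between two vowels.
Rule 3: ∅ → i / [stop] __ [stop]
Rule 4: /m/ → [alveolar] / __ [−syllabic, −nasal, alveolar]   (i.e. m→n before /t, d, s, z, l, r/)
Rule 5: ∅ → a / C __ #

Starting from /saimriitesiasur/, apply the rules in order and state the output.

sainriideziazura

Rule 1 (intervocalic voicing): /t/ is a voiceless stop between vowels /i/ and /e/, so it voices to [d]. /saimriitesiasur/ → saimriidesiasur.
Rule 2 (intervocalic voicing): /s/ is a voiceless obstruent between vowels /e/ and /i/, so it voices to [z]. /s/ is a voiceless obstruent between vowels /a/ and /u/, so it voices to [z]. /saimriidesiasur/ → saimriideziazur.
Rule 3 (stop-cluster i-epenthesis): no segment meets the environment; /saimriideziazur/ is unchanged.
Rule 4 (nasal place assimilation): /m/ precedes the alveolar consonant /r/, so it assimilates in place to [n]. /saimriideziazur/ → sainriideziazur.
Rule 5 (final a-epenthesis): the form ends in the consonant /r/, so [a] is inserted word-finally. /sainriideziazur/ → sainriideziazura.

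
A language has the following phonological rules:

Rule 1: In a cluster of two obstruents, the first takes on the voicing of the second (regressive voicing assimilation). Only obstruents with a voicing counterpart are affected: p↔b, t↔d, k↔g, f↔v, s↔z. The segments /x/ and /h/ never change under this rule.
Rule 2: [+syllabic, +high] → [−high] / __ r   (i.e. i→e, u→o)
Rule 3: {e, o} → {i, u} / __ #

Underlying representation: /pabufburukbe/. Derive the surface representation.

Rule 1 (regressive voicing assimilation): /f/ precedes the voiced obstruent /b/, so it voices to [v] by assimilation. /k/ precedes the voiced obstruent /b/, so it voices to [g] by assimilation. /pabufburukbe/ → pabuvburugbe.
Rule 2 (pre-rhotic lowering): /u/ is a high vowel immediately before /r/, so it lowers to [o]. /pabuvburugbe/ → pabuvborugbe.
Rule 3 (final vowel raising): /e/ is a mid vowel in word-final position, so it raises to [i]. /pabuvborugbe/ → pabuvborugbi.

pabuvborugbi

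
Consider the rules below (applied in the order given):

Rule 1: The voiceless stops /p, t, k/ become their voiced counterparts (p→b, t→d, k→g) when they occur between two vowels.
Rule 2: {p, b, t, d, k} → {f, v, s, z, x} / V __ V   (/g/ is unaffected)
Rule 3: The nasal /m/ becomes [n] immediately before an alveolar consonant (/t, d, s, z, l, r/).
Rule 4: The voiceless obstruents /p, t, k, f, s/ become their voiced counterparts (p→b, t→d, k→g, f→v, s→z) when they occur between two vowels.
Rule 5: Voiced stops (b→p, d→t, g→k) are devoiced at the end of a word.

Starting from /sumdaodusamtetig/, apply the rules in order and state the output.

Rule 1 (intervocalic voicing): /t/ is a voiceless stop between vowels /e/ and /i/, so it voices to [d]. /sumdaodusamtetig/ → sumdaodusamtedig.
Rule 2 (intervocalic spirantization): /d/ is a stop between vowels /o/ and /u/, so it spirantizes to the fricative [z]. /d/ is a stop between vowels /e/ and /i/, so it spirantizes to the fricative [z]. /sumdaodusamtedig/ → sumdaozusamtezig.
Rule 3 (nasal place assimilation): /m/ precedes the alveolar consonant /d/, so it assimilates in place to [n]. /m/ precedes the alveolar consonant /t/, so it assimilates in place to [n]. /sumdaozusamtezig/ → sundaozusantezig.
Rule 4 (intervocalic voicing): /s/ is a voiceless obstruent between vowels /u/ and /a/, so it voices to [z]. /sundaozusantezig/ → sundaozuzantezig.
Rule 5 (final devoicing): /g/ is a voiced stop in word-final position, so it devoices to [k]. /sundaozuzantezig/ → sundaozuzantezik.

sundaozuzantezik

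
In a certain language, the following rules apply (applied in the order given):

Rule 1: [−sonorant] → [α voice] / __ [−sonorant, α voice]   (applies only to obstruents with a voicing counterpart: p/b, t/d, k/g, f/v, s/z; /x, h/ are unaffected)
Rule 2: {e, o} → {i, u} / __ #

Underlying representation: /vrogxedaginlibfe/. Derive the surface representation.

vrokxedaginlipfi

Rule 1 (regressive voicing assimilation): /g/ precedes the voiceless obstruent /x/, so it devoices to [k] by assimilation. /b/ precedes the voiceless obstruent /f/, so it devoices to [p] by assimilation. /vrogxedaginlibfe/ → vrokxedaginlipfe.
Rule 2 (final vowel raising): /e/ is a mid vowel in word-final position, so it raises to [i]. /vrokxedaginlipfe/ → vrokxedaginlipfi.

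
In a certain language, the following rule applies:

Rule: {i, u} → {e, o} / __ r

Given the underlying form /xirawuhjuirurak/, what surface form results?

xerawuhjuerorak

Scanning /xirawuhjuirurak/: /i/ is a high vowel immediately before /r/, so it lowers to [e]; /u/ at position 6 is not in the conditioning environment; /u/ at position 9 is not in the conditioning environment; /i/ is a high vowel immediately before /r/, so it lowers to [e]; /u/ is a high vowel immediately before /r/, so it lowers to [o].
Result: [xerawuhjuerorak].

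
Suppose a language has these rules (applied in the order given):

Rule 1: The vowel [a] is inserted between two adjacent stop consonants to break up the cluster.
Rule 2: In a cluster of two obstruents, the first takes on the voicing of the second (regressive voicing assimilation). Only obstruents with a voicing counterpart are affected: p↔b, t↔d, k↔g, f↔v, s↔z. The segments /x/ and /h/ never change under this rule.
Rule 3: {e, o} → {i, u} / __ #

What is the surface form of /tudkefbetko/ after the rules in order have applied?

tudakevbetaku

Rule 1 (stop-cluster a-epenthesis): /d/ and /k/ form a stop–stop cluster, so [a] is inserted between them. /t/ and /k/ form a stop–stop cluster, so [a] is inserted between them. /tudkefbetko/ → tudakefbetako.
Rule 2 (regressive voicing assimilation): /f/ precedes the voiced obstruent /b/, so it voices to [v] by assimilation. /tudakefbetako/ → tudakevbetako.
Rule 3 (final vowel raising): /o/ is a mid vowel in word-final position, so it raises to [u]. /tudakevbetako/ → tudakevbetaku.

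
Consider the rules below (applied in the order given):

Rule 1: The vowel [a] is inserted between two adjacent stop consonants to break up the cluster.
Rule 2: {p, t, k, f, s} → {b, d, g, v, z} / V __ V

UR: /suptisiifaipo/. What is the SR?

Rule 1 (stop-cluster a-epenthesis): /p/ and /t/ form a stop–stop cluster, so [a] is inserted between them. /suptisiifaipo/ → supatisiifaipo.
Rule 2 (intervocalic voicing): /p/ is a voiceless obstruent between vowels /u/ and /a/, so it voices to [b]. /t/ is a voiceless obstruent between vowels /a/ and /i/, so it voices to [d]. /s/ is a voiceless obstruent between vowels /i/ and /i/, so it voices to [z]. /f/ is a voiceless obstruent between vowels /i/ and /a/, so it voices to [v]. /p/ is a voiceless obstruent between vowels /i/ and /o/, so it voices to [b]. /supatisiifaipo/ → subadiziivaibo.

subadiziivaibo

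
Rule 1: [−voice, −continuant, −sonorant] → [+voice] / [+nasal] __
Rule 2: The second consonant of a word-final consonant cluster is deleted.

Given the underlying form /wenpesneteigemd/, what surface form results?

wenbesneteigem

Rule 1 (post-nasal voicing): /p/ is a voiceless stop immediately after the nasal /n/, so it voices to [b]. /wenpesneteigemd/ → wenbesneteigemd.
Rule 2 (final cluster simplification): /d/ is the second consonant of a word-final cluster /md/, so it deletes. /wenbesneteigemd/ → wenbesneteigem.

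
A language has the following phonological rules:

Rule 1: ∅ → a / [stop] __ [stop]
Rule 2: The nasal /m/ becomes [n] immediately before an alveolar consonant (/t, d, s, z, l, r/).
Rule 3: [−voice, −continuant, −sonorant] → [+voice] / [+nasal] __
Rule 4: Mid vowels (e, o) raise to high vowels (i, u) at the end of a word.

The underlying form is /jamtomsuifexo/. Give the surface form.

jandonsuifexu

Rule 1 (stop-cluster a-epenthesis): no segment meets the environment; /jamtomsuifexo/ is unchanged.
Rule 2 (nasal place assimilation): /m/ precedes the alveolar consonant /t/, so it assimilates in place to [n]. /m/ precedes the alveolar consonant /s/, so it assimilates in place to [n]. /jamtomsuifexo/ → jantonsuifexo.
Rule 3 (post-nasal voicing): /t/ is a voiceless stop immediately after the nasal /n/, so it voices to [d]. /jantonsuifexo/ → jandonsuifexo.
Rule 4 (final vowel raising): /o/ is a mid vowel in word-final position, so it raises to [u]. /jandonsuifexo/ → jandonsuifexu.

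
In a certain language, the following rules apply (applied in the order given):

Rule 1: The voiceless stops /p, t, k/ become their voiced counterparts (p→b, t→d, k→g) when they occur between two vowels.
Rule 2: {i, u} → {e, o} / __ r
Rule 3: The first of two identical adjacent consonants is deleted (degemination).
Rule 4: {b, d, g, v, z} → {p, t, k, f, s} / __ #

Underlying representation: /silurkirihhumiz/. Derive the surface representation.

silorkerihumis

Rule 1 (intervocalic voicing): no segment meets the environment; /silurkirihhumiz/ is unchanged.
Rule 2 (pre-rhotic lowering): /u/ is a high vowel immediately before /r/, so it lowers to [o]. /i/ is a high vowel immediately before /r/, so it lowers to [e]. /silurkirihhumiz/ → silorkerihhumiz.
Rule 3 (degemination): /hh/ is a geminate; the first /h/ deletes. /silorkerihhumiz/ → silorkerihumiz.
Rule 4 (final devoicing): /z/ is a voiced obstruent in word-final position, so it devoices to [s]. /silorkerihumiz/ → silorkerihumis.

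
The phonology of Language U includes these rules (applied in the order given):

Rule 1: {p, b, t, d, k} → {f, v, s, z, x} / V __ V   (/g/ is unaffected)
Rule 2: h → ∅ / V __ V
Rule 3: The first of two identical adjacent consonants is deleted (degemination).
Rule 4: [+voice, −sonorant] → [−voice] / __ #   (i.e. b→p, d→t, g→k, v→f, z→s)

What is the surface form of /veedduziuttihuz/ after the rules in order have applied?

veeduziutius

Rule 1 (intervocalic spirantization): no segment meets the environment; /veedduziuttihuz/ is unchanged.
Rule 2 (intervocalic h-deletion): /h/ occurs between vowels /i/ and /u/, so it deletes. /veedduziuttihuz/ → veedduziuttiuz.
Rule 3 (degemination): /dd/ is a geminate; the first /d/ deletes. /tt/ is a geminate; the first /t/ deletes. /veedduziuttiuz/ → veeduziutiuz.
Rule 4 (final devoicing): /z/ is a voiced obstruent in word-final position, so it devoices to [s]. /veeduziutiuz/ → veeduziutius.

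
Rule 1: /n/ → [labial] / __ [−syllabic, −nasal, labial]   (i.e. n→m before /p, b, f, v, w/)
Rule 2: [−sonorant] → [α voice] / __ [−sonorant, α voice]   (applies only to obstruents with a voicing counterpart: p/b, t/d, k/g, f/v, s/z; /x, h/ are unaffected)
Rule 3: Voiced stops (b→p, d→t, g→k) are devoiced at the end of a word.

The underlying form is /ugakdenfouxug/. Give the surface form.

Rule 1 (nasal place assimilation): /n/ precedes the labial consonant /f/, so it assimilates in place to [m]. /ugakdenfouxug/ → ugakdemfouxug.
Rule 2 (regressive voicing assimilation): /k/ precedes the voiced obstruent /d/, so it voices to [g] by assimilation. /ugakdemfouxug/ → ugagdemfouxug.
Rule 3 (final devoicing): /g/ is a voiced stop in word-final position, so it devoices to [k]. /ugagdemfouxug/ → ugagdemfouxuk.

ugagdemfouxuk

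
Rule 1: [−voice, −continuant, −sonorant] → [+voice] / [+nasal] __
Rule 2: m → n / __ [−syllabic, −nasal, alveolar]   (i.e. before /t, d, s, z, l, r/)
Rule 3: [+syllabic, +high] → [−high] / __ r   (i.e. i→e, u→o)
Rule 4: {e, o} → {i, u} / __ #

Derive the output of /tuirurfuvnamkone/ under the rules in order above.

Rule 1 (post-nasal voicing): /k/ is a voiceless stop immediately after the nasal /m/, so it voices to [g]. /tuirurfuvnamkone/ → tuirurfuvnamgone.
Rule 2 (nasal place assimilation): no segment meets the environment; /tuirurfuvnamgone/ is unchanged.
Rule 3 (pre-rhotic lowering): /i/ is a high vowel immediately before /r/, so it lowers to [e]. /u/ is a high vowel immediately before /r/, so it lowers to [o]. /tuirurfuvnamgone/ → tuerorfuvnamgone.
Rule 4 (final vowel raising): /e/ is a mid vowel in word-final position, so it raises to [i]. /tuerorfuvnamgone/ → tuerorfuvnamgoni.

tuerorfuvnamgoni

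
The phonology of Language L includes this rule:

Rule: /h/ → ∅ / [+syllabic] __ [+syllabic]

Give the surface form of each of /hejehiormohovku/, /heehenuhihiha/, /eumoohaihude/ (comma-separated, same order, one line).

hejeiormoovku, heeenuiia, eumooaiude

/hejehiormohovku/: /h/ occurs between vowels /e/ and /i/, so it deletes. /h/ occurs between vowels /o/ and /o/, so it deletes. → [hejeiormoovku].
/heehenuhihiha/: /h/ occurs between vowels /e/ and /e/, so it deletes. /h/ occurs between vowels /u/ and /i/, so it deletes. /h/ occurs between vowels /i/ and /i/, so it deletes. /h/ occurs between vowels /i/ and /a/, so it deletes. → [heeenuiia].
/eumoohaihude/: /h/ occurs between vowels /o/ and /a/, so it deletes. /h/ occurs between vowels /i/ and /u/, so it deletes. → [eumooaiude].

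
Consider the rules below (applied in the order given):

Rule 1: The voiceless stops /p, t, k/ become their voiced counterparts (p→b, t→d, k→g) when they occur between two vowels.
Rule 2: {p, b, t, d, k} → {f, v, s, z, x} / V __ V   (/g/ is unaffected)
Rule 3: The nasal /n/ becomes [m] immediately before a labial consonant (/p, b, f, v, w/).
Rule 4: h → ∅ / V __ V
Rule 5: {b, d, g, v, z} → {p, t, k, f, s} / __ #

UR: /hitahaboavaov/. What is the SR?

Rule 1 (intervocalic voicing): /t/ is a voiceless stop between vowels /i/ and /a/, so it voices to [d]. /hitahaboavaov/ → hidahaboavaov.
Rule 2 (intervocalic spirantization): /d/ is a stop between vowels /i/ and /a/, so it spirantizes to the fricative [z]. /b/ is a stop between vowels /a/ and /o/, so it spirantizes to the fricative [v]. /hidahaboavaov/ → hizahavoavaov.
Rule 3 (nasal place assimilation): no segment meets the environment; /hizahavoavaov/ is unchanged.
Rule 4 (intervocalic h-deletion): /h/ occurs between vowels /a/ and /a/, so it deletes. /hizahavoavaov/ → hizaavoavaov.
Rule 5 (final devoicing): /v/ is a voiced obstruent in word-final position, so it devoices to [f]. /hizaavoavaov/ → hizaavoavaof.

hizaavoavaof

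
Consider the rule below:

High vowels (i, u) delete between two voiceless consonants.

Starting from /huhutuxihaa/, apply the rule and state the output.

hhtxhaa

/u/ is a high vowel flanked by voiceless consonants /h/ and /h/, so it deletes.
/u/ is a high vowel flanked by voiceless consonants /h/ and /t/, so it deletes.
/u/ is a high vowel flanked by voiceless consonants /t/ and /x/, so it deletes.
/i/ is a high vowel flanked by voiceless consonants /x/ and /h/, so it deletes.
Surface form: [hhtxhaa].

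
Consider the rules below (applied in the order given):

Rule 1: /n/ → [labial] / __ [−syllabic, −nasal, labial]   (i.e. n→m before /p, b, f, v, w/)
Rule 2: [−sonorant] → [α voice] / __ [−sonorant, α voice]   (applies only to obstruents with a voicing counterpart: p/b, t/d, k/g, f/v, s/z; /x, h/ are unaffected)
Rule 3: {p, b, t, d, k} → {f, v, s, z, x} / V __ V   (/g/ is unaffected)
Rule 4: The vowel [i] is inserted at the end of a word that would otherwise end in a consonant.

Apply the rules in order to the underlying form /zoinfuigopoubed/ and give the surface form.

zoimfuigofouvedi

Rule 1 (nasal place assimilation): /n/ precedes the labial consonant /f/, so it assimilates in place to [m]. /zoinfuigopoubed/ → zoimfuigopoubed.
Rule 2 (regressive voicing assimilation): no segment meets the environment; /zoimfuigopoubed/ is unchanged.
Rule 3 (intervocalic spirantization): /p/ is a stop between vowels /o/ and /o/, so it spirantizes to the fricative [f]. /b/ is a stop between vowels /u/ and /e/, so it spirantizes to the fricative [v]. /zoimfuigopoubed/ → zoimfuigofouved.
Rule 4 (final i-epenthesis): the form ends in the consonant /d/, so [i] is inserted word-finally. /zoimfuigofouved/ → zoimfuigofouvedi.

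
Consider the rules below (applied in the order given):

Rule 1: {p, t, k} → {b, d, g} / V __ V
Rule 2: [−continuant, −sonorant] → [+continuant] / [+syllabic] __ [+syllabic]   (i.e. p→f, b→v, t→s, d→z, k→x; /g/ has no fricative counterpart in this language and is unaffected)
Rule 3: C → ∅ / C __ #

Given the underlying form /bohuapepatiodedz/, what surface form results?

Rule 1 (intervocalic voicing): /p/ is a voiceless stop between vowels /a/ and /e/, so it voices to [b]. /p/ is a voiceless stop between vowels /e/ and /a/, so it voices to [b]. /t/ is a voiceless stop between vowels /a/ and /i/, so it voices to [d]. /bohuapepatiodedz/ → bohuabebadiodedz.
Rule 2 (intervocalic spirantization): /b/ is a stop between vowels /a/ and /e/, so it spirantizes to the fricative [v]. /b/ is a stop between vowels /e/ and /a/, so it spirantizes to the fricative [v]. /d/ is a stop between vowels /a/ and /i/, so it spirantizes to the fricative [z]. /d/ is a stop between vowels /o/ and /e/, so it spirantizes to the fricative [z]. /bohuabebadiodedz/ → bohuavevaziozedz.
Rule 3 (final cluster simplification): /z/ is the second consonant of a word-final cluster /dz/, so it deletes. /bohuavevaziozedz/ → bohuavevaziozed.

bohuavevaziozed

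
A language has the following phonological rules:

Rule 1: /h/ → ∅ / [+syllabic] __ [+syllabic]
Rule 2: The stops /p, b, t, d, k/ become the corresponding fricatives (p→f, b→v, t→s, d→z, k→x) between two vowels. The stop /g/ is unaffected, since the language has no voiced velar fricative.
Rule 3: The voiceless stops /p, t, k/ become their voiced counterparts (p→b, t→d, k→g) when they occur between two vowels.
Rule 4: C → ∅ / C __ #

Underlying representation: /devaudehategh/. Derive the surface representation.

devauzeaseg

Rule 1 (intervocalic h-deletion): /h/ occurs between vowels /e/ and /a/, so it deletes. /devaudehategh/ → devaudeategh.
Rule 2 (intervocalic spirantization): /d/ is a stop between vowels /u/ and /e/, so it spirantizes to the fricative [z]. /t/ is a stop between vowels /a/ and /e/, so it spirantizes to the fricative [s]. /devaudeategh/ → devauzeasegh.
Rule 3 (intervocalic voicing): no segment meets the environment; /devauzeasegh/ is unchanged.
Rule 4 (final cluster simplification): /h/ is the second consonant of a word-final cluster /gh/, so it deletes. /devauzeasegh/ → devauzeaseg.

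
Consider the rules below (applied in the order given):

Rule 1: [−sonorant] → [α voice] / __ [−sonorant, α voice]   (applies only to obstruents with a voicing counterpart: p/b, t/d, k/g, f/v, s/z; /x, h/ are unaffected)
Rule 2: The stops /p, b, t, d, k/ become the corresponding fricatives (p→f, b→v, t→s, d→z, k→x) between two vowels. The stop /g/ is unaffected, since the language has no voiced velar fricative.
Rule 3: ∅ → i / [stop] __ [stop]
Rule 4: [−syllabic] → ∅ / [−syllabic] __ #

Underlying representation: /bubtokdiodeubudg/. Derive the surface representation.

bupitogidiozeuvudig

Rule 1 (regressive voicing assimilation): /b/ precedes the voiceless obstruent /t/, so it devoices to [p] by assimilation. /k/ precedes the voiced obstruent /d/, so it voices to [g] by assimilation. /bubtokdiodeubudg/ → buptogdiodeubudg.
Rule 2 (intervocalic spirantization): /d/ is a stop between vowels /o/ and /e/, so it spirantizes to the fricative [z]. /b/ is a stop between vowels /u/ and /u/, so it spirantizes to the fricative [v]. /buptogdiodeubudg/ → buptogdiozeuvudg.
Rule 3 (stop-cluster i-epenthesis): /p/ and /t/ form a stop–stop cluster, so [i] is inserted between them. /g/ and /d/ form a stop–stop cluster, so [i] is inserted between them. /d/ and /g/ form a stop–stop cluster, so [i] is inserted between them. /buptogdiozeuvudg/ → bupitogidiozeuvudig.
Rule 4 (final cluster simplification): no segment meets the environment; /bupitogidiozeuvudig/ is unchanged.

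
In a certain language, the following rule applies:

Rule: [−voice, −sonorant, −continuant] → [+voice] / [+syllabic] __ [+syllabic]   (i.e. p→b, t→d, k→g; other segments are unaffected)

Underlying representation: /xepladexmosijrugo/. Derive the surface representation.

xepladexmosijrugo

No segment of /xepladexmosijrugo/ meets the structural description of the rule, so the form surfaces unchanged.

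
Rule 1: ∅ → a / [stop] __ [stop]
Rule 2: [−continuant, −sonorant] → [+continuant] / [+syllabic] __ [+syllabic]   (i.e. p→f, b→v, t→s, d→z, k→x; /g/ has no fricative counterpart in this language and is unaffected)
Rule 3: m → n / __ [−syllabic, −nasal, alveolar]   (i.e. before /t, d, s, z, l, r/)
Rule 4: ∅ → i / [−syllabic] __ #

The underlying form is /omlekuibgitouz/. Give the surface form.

Rule 1 (stop-cluster a-epenthesis): /b/ and /g/ form a stop–stop cluster, so [a] is inserted between them. /omlekuibgitouz/ → omlekuibagitouz.
Rule 2 (intervocalic spirantization): /k/ is a stop between vowels /e/ and /u/, so it spirantizes to the fricative [x]. /b/ is a stop between vowels /i/ and /a/, so it spirantizes to the fricative [v]. /t/ is a stop between vowels /i/ and /o/, so it spirantizes to the fricative [s]. /omlekuibagitouz/ → omlexuivagisouz.
Rule 3 (nasal place assimilation): /m/ precedes the alveolar consonant /l/, so it assimilates in place to [n]. /omlexuivagisouz/ → onlexuivagisouz.
Rule 4 (final i-epenthesis): the form ends in the consonant /z/, so [i] is inserted word-finally. /onlexuivagisouz/ → onlexuivagisouzi.

onlexuivagisouzi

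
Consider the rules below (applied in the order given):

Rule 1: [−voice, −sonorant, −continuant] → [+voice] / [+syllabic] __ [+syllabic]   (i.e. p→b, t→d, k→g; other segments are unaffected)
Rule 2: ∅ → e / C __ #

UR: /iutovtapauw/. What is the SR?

iudovtabauwe

Rule 1 (intervocalic voicing): /t/ is a voiceless stop between vowels /u/ and /o/, so it voices to [d]. /p/ is a voiceless stop between vowels /a/ and /a/, so it voices to [b]. /iutovtapauw/ → iudovtabauw.
Rule 2 (final e-epenthesis): the form ends in the consonant /w/, so [e] is inserted word-finally. /iudovtabauw/ → iudovtabauwe.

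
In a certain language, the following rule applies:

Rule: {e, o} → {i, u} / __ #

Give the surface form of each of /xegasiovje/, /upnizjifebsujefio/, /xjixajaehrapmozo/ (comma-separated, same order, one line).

/xegasiovje/: /e/ is a mid vowel in word-final position, so it raises to [i]. → [xegasiovji].
/upnizjifebsujefio/: /o/ is a mid vowel in word-final position, so it raises to [u]. → [upnizjifebsujefiu].
/xjixajaehrapmozo/: /o/ is a mid vowel in word-final position, so it raises to [u]. → [xjixajaehrapmozu].

xegasiovji, upnizjifebsujefiu, xjixajaehrapmozu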